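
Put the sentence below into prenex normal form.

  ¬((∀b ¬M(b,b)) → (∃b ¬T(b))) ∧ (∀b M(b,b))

∀b ∀y ∀x1 (¬M(b,b) ∧ T(y) ∧ M(x1,x1))

Eliminate → and ↔ using ¬ and ∨.
  ¬(¬(∀b ¬M(b,b)) ∨ (∃b ¬T(b))) ∧ (∀b M(b,b))
Drive negations inward (¬∀x A ≡ ∃x ¬A, ¬∃x A ≡ ∀x ¬A, De Morgan for ∧/∨):
  (∀b ¬M(b,b)) ∧ (∀b T(b)) ∧ (∀b M(b,b))
Rename bound variables to avoid capture: b↦y, b↦x1.
  (∀b ¬M(b,b)) ∧ (∀y T(y)) ∧ (∀x1 M(x1,x1))
Pull the quantifiers to the front (each side's bound variable is not free in the other side):
  ∀b ∀y ∀x1 (¬M(b,b) ∧ T(y) ∧ M(x1,x1))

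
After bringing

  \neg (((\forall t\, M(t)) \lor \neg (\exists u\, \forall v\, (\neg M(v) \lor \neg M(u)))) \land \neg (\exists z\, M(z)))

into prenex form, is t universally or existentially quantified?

existential

Move each ¬ inward, flipping quantifiers it crosses:
  (\exists t\, \neg M(t)) \land (\exists u\, \forall v\, (\neg M(v) \lor \neg M(u))) \lor (\exists z\, M(z))
Finally move all quantifiers to the prefix:
  \exists t\, \exists u\, \forall v\, \exists z\, (\neg M(t) \land (\neg M(v) \lor \neg M(u)) \lor M(z))
The quantifier \forall t sits under an odd number of negations, so it flips to \exists t.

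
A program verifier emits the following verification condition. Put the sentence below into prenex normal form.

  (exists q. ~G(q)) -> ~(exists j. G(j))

Eliminate → and ↔ using ¬ and ∨.
  ~(exists q. ~G(q)) | ~(exists j. G(j))
Drive negations inward (¬∀x A ≡ ∃x ¬A, ¬∃x A ≡ ∀x ¬A, De Morgan for ∧/∨):
  (forall q. G(q)) | (forall j. ~G(j))
All bound variables are already distinct, so no renaming is needed.
Extract every quantifier outward, since the variables are now distinct and don't occur free across branches:
  forall q. forall j. (G(q) | ~G(j))

forall q. forall j. (G(q) | ~G(j))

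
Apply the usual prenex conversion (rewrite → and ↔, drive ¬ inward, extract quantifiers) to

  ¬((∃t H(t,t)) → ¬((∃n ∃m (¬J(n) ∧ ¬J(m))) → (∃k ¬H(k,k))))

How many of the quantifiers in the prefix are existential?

2

Rewrite implications/biconditionals: A → B as ¬A ∨ B.
  ¬(¬(∃t H(t,t)) ∨ ¬(¬(∃n ∃m (¬J(n) ∧ ¬J(m))) ∨ (∃k ¬H(k,k))))
Drive negations inward (¬∀x A ≡ ∃x ¬A, ¬∃x A ≡ ∀x ¬A, De Morgan for ∧/∨):
  (∃t H(t,t)) ∧ ((∀n ∀m (J(n) ∨ J(m))) ∨ (∃k ¬H(k,k)))
Pull the quantifiers to the front (each side's bound variable is not free in the other side):
  ∃t ∀n ∀m ∃k (H(t,t) ∧ (J(n) ∨ J(m) ∨ ¬H(k,k)))
The prefix is ∃t ∀n ∀m ∃k: 2 universal, 2 existential.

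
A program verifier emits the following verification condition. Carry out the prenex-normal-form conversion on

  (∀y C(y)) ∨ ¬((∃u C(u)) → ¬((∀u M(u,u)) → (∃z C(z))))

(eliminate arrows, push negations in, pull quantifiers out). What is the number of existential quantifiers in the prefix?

Eliminate → and ↔ using ¬ and ∨.
  (∀y C(y)) ∨ ¬(¬(∃u C(u)) ∨ ¬(¬(∀u M(u,u)) ∨ (∃z C(z))))
Drive negations inward (¬∀x A ≡ ∃x ¬A, ¬∃x A ≡ ∀x ¬A, De Morgan for ∧/∨):
  (∀y C(y)) ∨ (∃u C(u)) ∧ ((∃u ¬M(u,u)) ∨ (∃z C(z)))
Rename bound variables to avoid capture: u↦w1.
  (∀y C(y)) ∨ (∃u C(u)) ∧ ((∃w1 ¬M(w1,w1)) ∨ (∃z C(z)))
Extract every quantifier outward, since the variables are now distinct and don't occur free across branches:
  ∀y ∃u ∃w1 ∃z (C(y) ∨ C(u) ∧ (¬M(w1,w1) ∨ C(z)))
The prefix is ∀y ∃u ∃w1 ∃z: 1 universal, 3 existential.

3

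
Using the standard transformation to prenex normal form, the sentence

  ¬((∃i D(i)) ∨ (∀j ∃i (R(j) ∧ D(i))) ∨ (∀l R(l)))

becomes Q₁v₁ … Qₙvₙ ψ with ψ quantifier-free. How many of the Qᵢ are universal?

Push ¬ through the quantifiers and connectives to reach negation normal form:
  (∀i ¬D(i)) ∧ (∃j ∀i (¬R(j) ∨ ¬D(i))) ∧ (∃l ¬R(l))
Standardize variables apart so no two quantifiers bind the same name: i↦r.
  (∀i ¬D(i)) ∧ (∃j ∀r (¬R(j) ∨ ¬D(r))) ∧ (∃l ¬R(l))
Extract every quantifier outward, since the variables are now distinct and don't occur free across branches:
  ∀i ∃j ∀r ∃l (¬D(i) ∧ (¬R(j) ∨ ¬D(r)) ∧ ¬R(l))
The prefix is ∀i ∃j ∀r ∃l: 2 universal, 2 existential.

2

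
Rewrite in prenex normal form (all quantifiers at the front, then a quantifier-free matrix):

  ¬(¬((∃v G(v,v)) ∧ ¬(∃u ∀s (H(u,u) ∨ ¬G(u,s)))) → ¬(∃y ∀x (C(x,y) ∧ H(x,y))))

Rewrite implications/biconditionals: A → B as ¬A ∨ B.
  ¬(¬¬((∃v G(v,v)) ∧ ¬(∃u ∀s (H(u,u) ∨ ¬G(u,s)))) ∨ ¬(∃y ∀x (C(x,y) ∧ H(x,y))))
Drive negations inward (¬∀x A ≡ ∃x ¬A, ¬∃x A ≡ ∀x ¬A, De Morgan for ∧/∨):
  ((∀v ¬G(v,v)) ∨ (∃u ∀s (H(u,u) ∨ ¬G(u,s)))) ∧ (∃y ∀x (C(x,y) ∧ H(x,y)))
All bound variables are already distinct, so no renaming is needed.
Extract every quantifier outward, since the variables are now distinct and don't occur free across branches:
  ∀v ∃u ∀s ∃y ∀x ((¬G(v,v) ∨ H(u,u) ∨ ¬G(u,s)) ∧ C(x,y) ∧ H(x,y))

∀v ∃u ∀s ∃y ∀x ((¬G(v,v) ∨ H(u,u) ∨ ¬G(u,s)) ∧ C(x,y) ∧ H(x,y))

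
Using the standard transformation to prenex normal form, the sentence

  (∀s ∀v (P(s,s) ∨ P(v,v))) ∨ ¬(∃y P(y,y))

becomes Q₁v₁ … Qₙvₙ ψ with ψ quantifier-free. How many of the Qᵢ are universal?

Push ¬ through the quantifiers and connectives to reach negation normal form:
  (∀s ∀v (P(s,s) ∨ P(v,v))) ∨ (∀y ¬P(y,y))
Finally move all quantifiers to the prefix:
  ∀s ∀v ∀y (P(s,s) ∨ P(v,v) ∨ ¬P(y,y))
The prefix is ∀s ∀v ∀y: 3 universal, 0 existential.

3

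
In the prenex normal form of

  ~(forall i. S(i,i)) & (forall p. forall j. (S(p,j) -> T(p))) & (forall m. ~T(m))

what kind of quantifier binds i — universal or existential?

existential

First replace A → B with ¬A ∨ B.
  ~(forall i. S(i,i)) & (forall p. forall j. (~S(p,j) | T(p))) & (forall m. ~T(m))
Drive negations inward (¬∀x A ≡ ∃x ¬A, ¬∃x A ≡ ∀x ¬A, De Morgan for ∧/∨):
  (exists i. ~S(i,i)) & (forall p. forall j. (~S(p,j) | T(p))) & (forall m. ~T(m))
All bound variables are already distinct, so no renaming is needed.
Finally move all quantifiers to the prefix:
  exists i. forall p. forall j. forall m. (~S(i,i) & (~S(p,j) | T(p)) & ~T(m))
The quantifier forall i sits under an odd number of negations (counting the antecedent side of each →), so it flips to exists i.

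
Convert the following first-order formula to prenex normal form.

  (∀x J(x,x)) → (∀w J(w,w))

∃x ∀w (¬J(x,x) ∨ J(w,w))

Rewrite implications/biconditionals: A → B as ¬A ∨ B.
  ¬(∀x J(x,x)) ∨ (∀w J(w,w))
Move each ¬ inward, flipping quantifiers it crosses:
  (∃x ¬J(x,x)) ∨ (∀w J(w,w))
Extract every quantifier outward, since the variables are now distinct and don't occur free across branches:
  ∃x ∀w (¬J(x,x) ∨ J(w,w))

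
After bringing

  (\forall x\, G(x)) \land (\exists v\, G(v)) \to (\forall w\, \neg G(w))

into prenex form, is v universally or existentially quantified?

universal

Eliminate → and ↔ using ¬ and ∨.
  \neg ((\forall x\, G(x)) \land (\exists v\, G(v))) \lor (\forall w\, \neg G(w))
Push ¬ through the quantifiers and connectives to reach negation normal form:
  (\exists x\, \neg G(x)) \lor (\forall v\, \neg G(v)) \lor (\forall w\, \neg G(w))
Finally move all quantifiers to the prefix:
  \exists x\, \forall v\, \forall w\, (\neg G(x) \lor \neg G(v) \lor \neg G(w))
The quantifier \exists v sits under an odd number of negations (counting the antecedent side of each →), so it flips to \forall v.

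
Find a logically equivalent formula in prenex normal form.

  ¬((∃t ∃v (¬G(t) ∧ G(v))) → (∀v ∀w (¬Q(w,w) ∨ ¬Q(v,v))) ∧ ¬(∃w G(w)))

Eliminate → and ↔ using ¬ and ∨.
  ¬(¬(∃t ∃v (¬G(t) ∧ G(v))) ∨ (∀v ∀w (¬Q(w,w) ∨ ¬Q(v,v))) ∧ ¬(∃w G(w)))
Drive negations inward (¬∀x A ≡ ∃x ¬A, ¬∃x A ≡ ∀x ¬A, De Morgan for ∧/∨):
  (∃t ∃v (¬G(t) ∧ G(v))) ∧ ((∃v ∃w (Q(w,w) ∧ Q(v,v))) ∨ (∃w G(w)))
Give each quantifier a distinct variable: v↦z1, w↦r.
  (∃t ∃v (¬G(t) ∧ G(v))) ∧ ((∃z1 ∃w (Q(w,w) ∧ Q(z1,z1))) ∨ (∃r G(r)))
Finally move all quantifiers to the prefix:
  ∃t ∃v ∃z1 ∃w ∃r (¬G(t) ∧ G(v) ∧ (Q(w,w) ∧ Q(z1,z1) ∨ G(r)))

∃t ∃v ∃z1 ∃w ∃r (¬G(t) ∧ G(v) ∧ (Q(w,w) ∧ Q(z1,z1) ∨ G(r)))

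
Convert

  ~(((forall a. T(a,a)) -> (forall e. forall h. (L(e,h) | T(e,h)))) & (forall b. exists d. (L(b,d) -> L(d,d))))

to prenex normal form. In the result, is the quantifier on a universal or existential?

First replace A → B with ¬A ∨ B.
  ~((~(forall a. T(a,a)) | (forall e. forall h. (L(e,h) | T(e,h)))) & (forall b. exists d. (~L(b,d) | L(d,d))))
Drive negations inward (¬∀x A ≡ ∃x ¬A, ¬∃x A ≡ ∀x ¬A, De Morgan for ∧/∨):
  (forall a. T(a,a)) & (exists e. exists h. (~L(e,h) & ~T(e,h))) | (exists b. forall d. (L(b,d) & ~L(d,d)))
All bound variables are already distinct, so no renaming is needed.
Finally move all quantifiers to the prefix:
  forall a. exists e. exists h. exists b. forall d. (T(a,a) & ~L(e,h) & ~T(e,h) | L(b,d) & ~L(d,d))
The quantifier forall a sits under an even number of negations (counting the antecedent side of each →), so it remains universal.

universal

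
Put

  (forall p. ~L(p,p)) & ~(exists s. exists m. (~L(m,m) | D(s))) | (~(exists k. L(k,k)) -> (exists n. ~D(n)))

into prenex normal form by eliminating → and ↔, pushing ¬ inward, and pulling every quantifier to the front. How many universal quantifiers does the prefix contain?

First replace A → B with ¬A ∨ B.
  (forall p. ~L(p,p)) & ~(exists s. exists m. (~L(m,m) | D(s))) | ~~(exists k. L(k,k)) | (exists n. ~D(n))
Drive negations inward (¬∀x A ≡ ∃x ¬A, ¬∃x A ≡ ∀x ¬A, De Morgan for ∧/∨):
  (forall p. ~L(p,p)) & (forall s. forall m. (L(m,m) & ~D(s))) | (exists k. L(k,k)) | (exists n. ~D(n))
Finally move all quantifiers to the prefix:
  forall p. forall s. forall m. exists k. exists n. (~L(p,p) & L(m,m) & ~D(s) | L(k,k) | ~D(n))
The prefix is forall p forall s forall m exists k exists n: 3 universal, 2 existential.

3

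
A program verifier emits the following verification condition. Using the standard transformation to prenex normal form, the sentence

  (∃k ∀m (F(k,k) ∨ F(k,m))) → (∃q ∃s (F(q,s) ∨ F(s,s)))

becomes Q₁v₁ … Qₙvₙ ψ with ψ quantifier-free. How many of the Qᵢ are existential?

3

Eliminate → and ↔ using ¬ and ∨.
  ¬(∃k ∀m (F(k,k) ∨ F(k,m))) ∨ (∃q ∃s (F(q,s) ∨ F(s,s)))
Drive negations inward (¬∀x A ≡ ∃x ¬A, ¬∃x A ≡ ∀x ¬A, De Morgan for ∧/∨):
  (∀k ∃m (¬F(k,k) ∧ ¬F(k,m))) ∨ (∃q ∃s (F(q,s) ∨ F(s,s)))
Extract every quantifier outward, since the variables are now distinct and don't occur free across branches:
  ∀k ∃m ∃q ∃s (¬F(k,k) ∧ ¬F(k,m) ∨ F(q,s) ∨ F(s,s))
The prefix is ∀k ∃m ∃q ∃s: 1 universal, 3 existential.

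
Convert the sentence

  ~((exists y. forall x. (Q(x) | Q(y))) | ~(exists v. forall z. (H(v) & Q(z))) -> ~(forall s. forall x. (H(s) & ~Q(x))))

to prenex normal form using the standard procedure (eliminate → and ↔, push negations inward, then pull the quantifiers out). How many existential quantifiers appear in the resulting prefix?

Rewrite implications/biconditionals: A → B as ¬A ∨ B.
  ~(~((exists y. forall x. (Q(x) | Q(y))) | ~(exists v. forall z. (H(v) & Q(z)))) | ~(forall s. forall x. (H(s) & ~Q(x))))
Drive negations inward (¬∀x A ≡ ∃x ¬A, ¬∃x A ≡ ∀x ¬A, De Morgan for ∧/∨):
  ((exists y. forall x. (Q(x) | Q(y))) | (forall v. exists z. (~H(v) | ~Q(z)))) & (forall s. forall x. (H(s) & ~Q(x)))
Give each quantifier a distinct variable: x↦p.
  ((exists y. forall x. (Q(x) | Q(y))) | (forall v. exists z. (~H(v) | ~Q(z)))) & (forall s. forall p. (H(s) & ~Q(p)))
Pull the quantifiers to the front (each side's bound variable is not free in the other side):
  exists y. forall x. forall v. exists z. forall s. forall p. ((Q(x) | Q(y) | ~H(v) | ~Q(z)) & H(s) & ~Q(p))
The prefix is exists y forall x forall v exists z forall s forall p: 4 universal, 2 existential.

2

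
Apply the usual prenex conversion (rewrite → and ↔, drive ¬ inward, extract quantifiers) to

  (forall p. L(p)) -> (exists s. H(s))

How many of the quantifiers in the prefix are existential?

Rewrite implications/biconditionals: A → B as ¬A ∨ B.
  ~(forall p. L(p)) | (exists s. H(s))
Push ¬ through the quantifiers and connectives to reach negation normal form:
  (exists p. ~L(p)) | (exists s. H(s))
Pull the quantifiers to the front (each side's bound variable is not free in the other side):
  exists p. exists s. (~L(p) | H(s))
The prefix is exists p exists s: 0 universal, 2 existential.

2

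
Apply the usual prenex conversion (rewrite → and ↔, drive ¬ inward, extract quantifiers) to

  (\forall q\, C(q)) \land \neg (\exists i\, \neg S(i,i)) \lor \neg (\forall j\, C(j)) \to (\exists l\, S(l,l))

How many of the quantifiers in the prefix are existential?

3

Rewrite implications/biconditionals: A → B as ¬A ∨ B.
  \neg ((\forall q\, C(q)) \land \neg (\exists i\, \neg S(i,i)) \lor \neg (\forall j\, C(j))) \lor (\exists l\, S(l,l))
Move each ¬ inward, flipping quantifiers it crosses:
  ((\exists q\, \neg C(q)) \lor (\exists i\, \neg S(i,i))) \land (\forall j\, C(j)) \lor (\exists l\, S(l,l))
All bound variables are already distinct, so no renaming is needed.
Finally move all quantifiers to the prefix:
  \exists q\, \exists i\, \forall j\, \exists l\, ((\neg C(q) \lor \neg S(i,i)) \land C(j) \lor S(l,l))
The prefix is \exists q \exists i \forall j \exists l: 1 universal, 3 existential.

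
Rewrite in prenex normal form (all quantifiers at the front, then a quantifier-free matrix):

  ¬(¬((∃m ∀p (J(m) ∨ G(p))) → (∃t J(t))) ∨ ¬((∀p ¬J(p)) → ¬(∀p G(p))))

First replace A → B with ¬A ∨ B.
  ¬(¬(¬(∃m ∀p (J(m) ∨ G(p))) ∨ (∃t J(t))) ∨ ¬(¬(∀p ¬J(p)) ∨ ¬(∀p G(p))))
Drive negations inward (¬∀x A ≡ ∃x ¬A, ¬∃x A ≡ ∀x ¬A, De Morgan for ∧/∨):
  ((∀m ∃p (¬J(m) ∧ ¬G(p))) ∨ (∃t J(t))) ∧ ((∃p J(p)) ∨ (∃p ¬G(p)))
Give each quantifier a distinct variable: p↦x, p↦u1.
  ((∀m ∃p (¬J(m) ∧ ¬G(p))) ∨ (∃t J(t))) ∧ ((∃x J(x)) ∨ (∃u1 ¬G(u1)))
Extract every quantifier outward, since the variables are now distinct and don't occur free across branches:
  ∀m ∃p ∃t ∃x ∃u1 ((¬J(m) ∧ ¬G(p) ∨ J(t)) ∧ (J(x) ∨ ¬G(u1)))

∀m ∃p ∃t ∃x ∃u1 ((¬J(m) ∧ ¬G(p) ∨ J(t)) ∧ (J(x) ∨ ¬G(u1)))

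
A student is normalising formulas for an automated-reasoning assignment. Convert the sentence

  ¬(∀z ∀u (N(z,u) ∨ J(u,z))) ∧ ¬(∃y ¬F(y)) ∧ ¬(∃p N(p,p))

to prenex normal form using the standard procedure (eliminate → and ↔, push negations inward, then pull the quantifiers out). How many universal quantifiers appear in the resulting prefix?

2

Push ¬ through the quantifiers and connectives to reach negation normal form:
  (∃z ∃u (¬N(z,u) ∧ ¬J(u,z))) ∧ (∀y F(y)) ∧ (∀p ¬N(p,p))
Finally move all quantifiers to the prefix:
  ∃z ∃u ∀y ∀p (¬N(z,u) ∧ ¬J(u,z) ∧ F(y) ∧ ¬N(p,p))
The prefix is ∃z ∃u ∀y ∀p: 2 universal, 2 existential.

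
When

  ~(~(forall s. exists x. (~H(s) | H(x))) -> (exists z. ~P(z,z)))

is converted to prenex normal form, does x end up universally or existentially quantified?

universal

First replace A → B with ¬A ∨ B.
  ~(~~(forall s. exists x. (~H(s) | H(x))) | (exists z. ~P(z,z)))
Drive negations inward (¬∀x A ≡ ∃x ¬A, ¬∃x A ≡ ∀x ¬A, De Morgan for ∧/∨):
  (exists s. forall x. (H(s) & ~H(x))) & (forall z. P(z,z))
Extract every quantifier outward, since the variables are now distinct and don't occur free across branches:
  exists s. forall x. forall z. (H(s) & ~H(x) & P(z,z))
The quantifier exists x sits under an odd number of negations (counting the antecedent side of each →), so it flips to forall x.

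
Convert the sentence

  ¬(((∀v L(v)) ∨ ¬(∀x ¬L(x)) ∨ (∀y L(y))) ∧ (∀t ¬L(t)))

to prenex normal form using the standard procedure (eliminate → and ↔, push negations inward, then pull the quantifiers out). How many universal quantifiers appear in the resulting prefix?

Move each ¬ inward, flipping quantifiers it crosses:
  (∃v ¬L(v)) ∧ (∀x ¬L(x)) ∧ (∃y ¬L(y)) ∨ (∃t L(t))
All bound variables are already distinct, so no renaming is needed.
Extract every quantifier outward, since the variables are now distinct and don't occur free across branches:
  ∃v ∀x ∃y ∃t (¬L(v) ∧ ¬L(x) ∧ ¬L(y) ∨ L(t))
The prefix is ∃v ∀x ∃y ∃t: 1 universal, 3 existential.

1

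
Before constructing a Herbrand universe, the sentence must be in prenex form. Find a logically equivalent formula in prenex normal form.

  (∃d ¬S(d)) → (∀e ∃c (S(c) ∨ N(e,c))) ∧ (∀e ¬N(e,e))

Rewrite implications/biconditionals: A → B as ¬A ∨ B.
  ¬(∃d ¬S(d)) ∨ (∀e ∃c (S(c) ∨ N(e,c))) ∧ (∀e ¬N(e,e))
Move each ¬ inward, flipping quantifiers it crosses:
  (∀d S(d)) ∨ (∀e ∃c (S(c) ∨ N(e,c))) ∧ (∀e ¬N(e,e))
Rename bound variables to avoid capture: e↦t.
  (∀d S(d)) ∨ (∀e ∃c (S(c) ∨ N(e,c))) ∧ (∀t ¬N(t,t))
Finally move all quantifiers to the prefix:
  ∀d ∀e ∃c ∀t (S(d) ∨ (S(c) ∨ N(e,c)) ∧ ¬N(t,t))

∀d ∀e ∃c ∀t (S(d) ∨ (S(c) ∨ N(e,c)) ∧ ¬N(t,t))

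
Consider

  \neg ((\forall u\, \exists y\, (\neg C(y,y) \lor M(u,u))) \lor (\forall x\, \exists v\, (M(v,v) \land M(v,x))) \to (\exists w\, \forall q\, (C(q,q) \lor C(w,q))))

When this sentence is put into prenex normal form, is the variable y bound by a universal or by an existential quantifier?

existential

Eliminate → and ↔ using ¬ and ∨.
  \neg (\neg ((\forall u\, \exists y\, (\neg C(y,y) \lor M(u,u))) \lor (\forall x\, \exists v\, (M(v,v) \land M(v,x)))) \lor (\exists w\, \forall q\, (C(q,q) \lor C(w,q))))
Move each ¬ inward, flipping quantifiers it crosses:
  ((\forall u\, \exists y\, (\neg C(y,y) \lor M(u,u))) \lor (\forall x\, \exists v\, (M(v,v) \land M(v,x)))) \land (\forall w\, \exists q\, (\neg C(q,q) \land \neg C(w,q)))
Finally move all quantifiers to the prefix:
  \forall u\, \exists y\, \forall x\, \exists v\, \forall w\, \exists q\, ((\neg C(y,y) \lor M(u,u) \lor M(v,v) \land M(v,x)) \land \neg C(q,q) \land \neg C(w,q))
The quantifier \exists y sits under an even number of negations (counting the antecedent side of each →), so it remains existential.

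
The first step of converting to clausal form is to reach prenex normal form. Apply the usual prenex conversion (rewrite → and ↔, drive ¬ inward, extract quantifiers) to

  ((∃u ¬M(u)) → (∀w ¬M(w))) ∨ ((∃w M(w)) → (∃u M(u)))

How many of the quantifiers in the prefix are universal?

Rewrite implications/biconditionals: A → B as ¬A ∨ B.
  ¬(∃u ¬M(u)) ∨ (∀w ¬M(w)) ∨ ¬(∃w M(w)) ∨ (∃u M(u))
Move each ¬ inward, flipping quantifiers it crosses:
  (∀u M(u)) ∨ (∀w ¬M(w)) ∨ (∀w ¬M(w)) ∨ (∃u M(u))
Rename bound variables to avoid capture: w↦x, u↦v.
  (∀u M(u)) ∨ (∀w ¬M(w)) ∨ (∀x ¬M(x)) ∨ (∃v M(v))
Pull the quantifiers to the front (each side's bound variable is not free in the other side):
  ∀u ∀w ∀x ∃v (M(u) ∨ ¬M(w) ∨ ¬M(x) ∨ M(v))
The prefix is ∀u ∀w ∀x ∃v: 3 universal, 1 existential.

3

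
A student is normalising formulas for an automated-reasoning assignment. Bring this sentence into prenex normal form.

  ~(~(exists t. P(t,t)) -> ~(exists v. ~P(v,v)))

forall t. exists v. (~P(t,t) & ~P(v,v))

Rewrite implications/biconditionals: A → B as ¬A ∨ B.
  ~(~~(exists t. P(t,t)) | ~(exists v. ~P(v,v)))
Push ¬ through the quantifiers and connectives to reach negation normal form:
  (forall t. ~P(t,t)) & (exists v. ~P(v,v))
All bound variables are already distinct, so no renaming is needed.
Pull the quantifiers to the front (each side's bound variable is not free in the other side):
  forall t. exists v. (~P(t,t) & ~P(v,v))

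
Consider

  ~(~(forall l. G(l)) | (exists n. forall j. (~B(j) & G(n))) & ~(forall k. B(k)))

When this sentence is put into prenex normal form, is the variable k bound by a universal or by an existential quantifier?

universal

Move each ¬ inward, flipping quantifiers it crosses:
  (forall l. G(l)) & ((forall n. exists j. (B(j) | ~G(n))) | (forall k. B(k)))
Pull the quantifiers to the front (each side's bound variable is not free in the other side):
  forall l. forall n. exists j. forall k. (G(l) & (B(j) | ~G(n) | B(k)))
The quantifier forall k sits under an even number of negations, so it remains universal.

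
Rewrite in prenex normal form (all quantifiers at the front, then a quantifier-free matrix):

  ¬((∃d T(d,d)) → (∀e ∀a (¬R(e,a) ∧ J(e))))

First replace A → B with ¬A ∨ B.
  ¬(¬(∃d T(d,d)) ∨ (∀e ∀a (¬R(e,a) ∧ J(e))))
Move each ¬ inward, flipping quantifiers it crosses:
  (∃d T(d,d)) ∧ (∃e ∃a (R(e,a) ∨ ¬J(e)))
All bound variables are already distinct, so no renaming is needed.
Extract every quantifier outward, since the variables are now distinct and don't occur free across branches:
  ∃d ∃e ∃a (T(d,d) ∧ (R(e,a) ∨ ¬J(e)))

∃d ∃e ∃a (T(d,d) ∧ (R(e,a) ∨ ¬J(e)))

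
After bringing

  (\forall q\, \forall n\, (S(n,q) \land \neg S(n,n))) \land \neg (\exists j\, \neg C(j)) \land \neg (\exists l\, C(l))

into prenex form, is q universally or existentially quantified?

universal

Move each ¬ inward, flipping quantifiers it crosses:
  (\forall q\, \forall n\, (S(n,q) \land \neg S(n,n))) \land (\forall j\, C(j)) \land (\forall l\, \neg C(l))
All bound variables are already distinct, so no renaming is needed.
Extract every quantifier outward, since the variables are now distinct and don't occur free across branches:
  \forall q\, \forall n\, \forall j\, \forall l\, (S(n,q) \land \neg S(n,n) \land C(j) \land \neg C(l))
The quantifier \forall q sits under an even number of negations, so it remains universal.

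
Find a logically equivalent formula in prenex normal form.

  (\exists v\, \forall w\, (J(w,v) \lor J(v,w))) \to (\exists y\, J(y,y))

\forall v\, \exists w\, \exists y\, (\neg J(w,v) \land \neg J(v,w) \lor J(y,y))

Eliminate → and ↔ using ¬ and ∨.
  \neg (\exists v\, \forall w\, (J(w,v) \lor J(v,w))) \lor (\exists y\, J(y,y))
Move each ¬ inward, flipping quantifiers it crosses:
  (\forall v\, \exists w\, (\neg J(w,v) \land \neg J(v,w))) \lor (\exists y\, J(y,y))
Finally move all quantifiers to the prefix:
  \forall v\, \exists w\, \exists y\, (\neg J(w,v) \land \neg J(v,w) \lor J(y,y))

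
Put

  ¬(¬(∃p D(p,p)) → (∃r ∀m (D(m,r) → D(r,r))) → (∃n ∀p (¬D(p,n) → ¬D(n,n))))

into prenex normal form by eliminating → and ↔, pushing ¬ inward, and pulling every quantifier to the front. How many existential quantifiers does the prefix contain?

Rewrite implications/biconditionals: A → B as ¬A ∨ B.
  ¬(¬¬(∃p D(p,p)) ∨ ¬(∃r ∀m (¬D(m,r) ∨ D(r,r))) ∨ (∃n ∀p (¬¬D(p,n) ∨ ¬D(n,n))))
Push ¬ through the quantifiers and connectives to reach negation normal form:
  (∀p ¬D(p,p)) ∧ (∃r ∀m (¬D(m,r) ∨ D(r,r))) ∧ (∀n ∃p (¬D(p,n) ∧ D(n,n)))
Rename bound variables to avoid capture: p↦w.
  (∀p ¬D(p,p)) ∧ (∃r ∀m (¬D(m,r) ∨ D(r,r))) ∧ (∀n ∃w (¬D(w,n) ∧ D(n,n)))
Finally move all quantifiers to the prefix:
  ∀p ∃r ∀m ∀n ∃w (¬D(p,p) ∧ (¬D(m,r) ∨ D(r,r)) ∧ ¬D(w,n) ∧ D(n,n))
The prefix is ∀p ∃r ∀m ∀n ∃w: 3 universal, 2 existential.

2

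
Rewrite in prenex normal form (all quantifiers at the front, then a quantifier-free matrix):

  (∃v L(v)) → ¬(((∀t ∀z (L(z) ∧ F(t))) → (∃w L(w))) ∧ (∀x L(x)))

∀v ∀t ∀z ∀w ∃x (¬L(v) ∨ L(z) ∧ F(t) ∧ ¬L(w) ∨ ¬L(x))

Rewrite implications/biconditionals: A → B as ¬A ∨ B.
  ¬(∃v L(v)) ∨ ¬((¬(∀t ∀z (L(z) ∧ F(t))) ∨ (∃w L(w))) ∧ (∀x L(x)))
Move each ¬ inward, flipping quantifiers it crosses:
  (∀v ¬L(v)) ∨ (∀t ∀z (L(z) ∧ F(t))) ∧ (∀w ¬L(w)) ∨ (∃x ¬L(x))
Pull the quantifiers to the front (each side's bound variable is not free in the other side):
  ∀v ∀t ∀z ∀w ∃x (¬L(v) ∨ L(z) ∧ F(t) ∧ ¬L(w) ∨ ¬L(x))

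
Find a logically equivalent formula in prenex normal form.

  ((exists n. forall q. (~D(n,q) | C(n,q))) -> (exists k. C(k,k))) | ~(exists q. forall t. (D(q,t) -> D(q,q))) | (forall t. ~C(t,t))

Rewrite implications/biconditionals: A → B as ¬A ∨ B.
  ~(exists n. forall q. (~D(n,q) | C(n,q))) | (exists k. C(k,k)) | ~(exists q. forall t. (~D(q,t) | D(q,q))) | (forall t. ~C(t,t))
Push ¬ through the quantifiers and connectives to reach negation normal form:
  (forall n. exists q. (D(n,q) & ~C(n,q))) | (exists k. C(k,k)) | (forall q. exists t. (D(q,t) & ~D(q,q))) | (forall t. ~C(t,t))
Standardize variables apart so no two quantifiers bind the same name: q↦w, t↦y.
  (forall n. exists q. (D(n,q) & ~C(n,q))) | (exists k. C(k,k)) | (forall w. exists t. (D(w,t) & ~D(w,w))) | (forall y. ~C(y,y))
Finally move all quantifiers to the prefix:
  forall n. exists q. exists k. forall w. exists t. forall y. (D(n,q) & ~C(n,q) | C(k,k) | D(w,t) & ~D(w,w) | ~C(y,y))

forall n. exists q. exists k. forall w. exists t. forall y. (D(n,q) & ~C(n,q) | C(k,k) | D(w,t) & ~D(w,w) | ~C(y,y))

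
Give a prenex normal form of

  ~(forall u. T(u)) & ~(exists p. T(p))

exists u. forall p. (~T(u) & ~T(p))

Move each ¬ inward, flipping quantifiers it crosses:
  (exists u. ~T(u)) & (forall p. ~T(p))
Finally move all quantifiers to the prefix:
  exists u. forall p. (~T(u) & ~T(p))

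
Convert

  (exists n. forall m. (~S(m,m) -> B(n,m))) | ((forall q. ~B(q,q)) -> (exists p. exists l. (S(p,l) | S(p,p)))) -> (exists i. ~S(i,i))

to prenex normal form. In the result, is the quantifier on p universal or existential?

Rewrite implications/biconditionals: A → B as ¬A ∨ B.
  ~((exists n. forall m. (~~S(m,m) | B(n,m))) | ~(forall q. ~B(q,q)) | (exists p. exists l. (S(p,l) | S(p,p)))) | (exists i. ~S(i,i))
Drive negations inward (¬∀x A ≡ ∃x ¬A, ¬∃x A ≡ ∀x ¬A, De Morgan for ∧/∨):
  (forall n. exists m. (~S(m,m) & ~B(n,m))) & (forall q. ~B(q,q)) & (forall p. forall l. (~S(p,l) & ~S(p,p))) | (exists i. ~S(i,i))
All bound variables are already distinct, so no renaming is needed.
Finally move all quantifiers to the prefix:
  forall n. exists m. forall q. forall p. forall l. exists i. (~S(m,m) & ~B(n,m) & ~B(q,q) & ~S(p,l) & ~S(p,p) | ~S(i,i))
The quantifier exists p sits under an odd number of negations (counting the antecedent side of each →), so it flips to forall p.

universal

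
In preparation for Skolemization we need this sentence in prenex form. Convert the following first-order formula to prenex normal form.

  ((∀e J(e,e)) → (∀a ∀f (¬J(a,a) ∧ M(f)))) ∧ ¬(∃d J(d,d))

∃e ∀a ∀f ∀d ((¬J(e,e) ∨ ¬J(a,a) ∧ M(f)) ∧ ¬J(d,d))

First replace A → B with ¬A ∨ B.
  (¬(∀e J(e,e)) ∨ (∀a ∀f (¬J(a,a) ∧ M(f)))) ∧ ¬(∃d J(d,d))
Move each ¬ inward, flipping quantifiers it crosses:
  ((∃e ¬J(e,e)) ∨ (∀a ∀f (¬J(a,a) ∧ M(f)))) ∧ (∀d ¬J(d,d))
Finally move all quantifiers to the prefix:
  ∃e ∀a ∀f ∀d ((¬J(e,e) ∨ ¬J(a,a) ∧ M(f)) ∧ ¬J(d,d))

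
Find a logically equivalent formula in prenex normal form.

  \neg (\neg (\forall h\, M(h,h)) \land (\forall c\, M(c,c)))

Push ¬ through the quantifiers and connectives to reach negation normal form:
  (\forall h\, M(h,h)) \lor (\exists c\, \neg M(c,c))
Pull the quantifiers to the front (each side's bound variable is not free in the other side):
  \forall h\, \exists c\, (M(h,h) \lor \neg M(c,c))

\forall h\, \exists c\, (M(h,h) \lor \neg M(c,c))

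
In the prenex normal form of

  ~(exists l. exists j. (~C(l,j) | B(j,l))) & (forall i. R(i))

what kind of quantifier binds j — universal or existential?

universal

Drive negations inward (¬∀x A ≡ ∃x ¬A, ¬∃x A ≡ ∀x ¬A, De Morgan for ∧/∨):
  (forall l. forall j. (C(l,j) & ~B(j,l))) & (forall i. R(i))
All bound variables are already distinct, so no renaming is needed.
Extract every quantifier outward, since the variables are now distinct and don't occur free across branches:
  forall l. forall j. forall i. (C(l,j) & ~B(j,l) & R(i))
The quantifier exists j sits under an odd number of negations, so it flips to forall j.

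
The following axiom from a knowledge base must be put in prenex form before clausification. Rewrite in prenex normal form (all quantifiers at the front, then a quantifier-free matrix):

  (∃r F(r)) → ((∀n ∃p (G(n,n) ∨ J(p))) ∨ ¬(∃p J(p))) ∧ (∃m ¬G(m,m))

Eliminate → and ↔ using ¬ and ∨.
  ¬(∃r F(r)) ∨ ((∀n ∃p (G(n,n) ∨ J(p))) ∨ ¬(∃p J(p))) ∧ (∃m ¬G(m,m))
Push ¬ through the quantifiers and connectives to reach negation normal form:
  (∀r ¬F(r)) ∨ ((∀n ∃p (G(n,n) ∨ J(p))) ∨ (∀p ¬J(p))) ∧ (∃m ¬G(m,m))
Rename bound variables to avoid capture: p↦s.
  (∀r ¬F(r)) ∨ ((∀n ∃p (G(n,n) ∨ J(p))) ∨ (∀s ¬J(s))) ∧ (∃m ¬G(m,m))
Finally move all quantifiers to the prefix:
  ∀r ∀n ∃p ∀s ∃m (¬F(r) ∨ (G(n,n) ∨ J(p) ∨ ¬J(s)) ∧ ¬G(m,m))

∀r ∀n ∃p ∀s ∃m (¬F(r) ∨ (G(n,n) ∨ J(p) ∨ ¬J(s)) ∧ ¬G(m,m))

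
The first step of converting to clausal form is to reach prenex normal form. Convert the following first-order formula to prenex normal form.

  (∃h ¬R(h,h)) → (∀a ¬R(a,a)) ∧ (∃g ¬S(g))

∀h ∀a ∃g (R(h,h) ∨ ¬R(a,a) ∧ ¬S(g))

Rewrite implications/biconditionals: A → B as ¬A ∨ B.
  ¬(∃h ¬R(h,h)) ∨ (∀a ¬R(a,a)) ∧ (∃g ¬S(g))
Push ¬ through the quantifiers and connectives to reach negation normal form:
  (∀h R(h,h)) ∨ (∀a ¬R(a,a)) ∧ (∃g ¬S(g))
Extract every quantifier outward, since the variables are now distinct and don't occur free across branches:
  ∀h ∀a ∃g (R(h,h) ∨ ¬R(a,a) ∧ ¬S(g))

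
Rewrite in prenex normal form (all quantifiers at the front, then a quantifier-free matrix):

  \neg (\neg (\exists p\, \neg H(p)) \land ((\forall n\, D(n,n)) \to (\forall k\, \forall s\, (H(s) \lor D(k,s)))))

\exists p\, \forall n\, \exists k\, \exists s\, (\neg H(p) \lor D(n,n) \land \neg H(s) \land \neg D(k,s))

First replace A → B with ¬A ∨ B.
  \neg (\neg (\exists p\, \neg H(p)) \land (\neg (\forall n\, D(n,n)) \lor (\forall k\, \forall s\, (H(s) \lor D(k,s)))))
Move each ¬ inward, flipping quantifiers it crosses:
  (\exists p\, \neg H(p)) \lor (\forall n\, D(n,n)) \land (\exists k\, \exists s\, (\neg H(s) \land \neg D(k,s)))
Extract every quantifier outward, since the variables are now distinct and don't occur free across branches:
  \exists p\, \forall n\, \exists k\, \exists s\, (\neg H(p) \lor D(n,n) \land \neg H(s) \land \neg D(k,s))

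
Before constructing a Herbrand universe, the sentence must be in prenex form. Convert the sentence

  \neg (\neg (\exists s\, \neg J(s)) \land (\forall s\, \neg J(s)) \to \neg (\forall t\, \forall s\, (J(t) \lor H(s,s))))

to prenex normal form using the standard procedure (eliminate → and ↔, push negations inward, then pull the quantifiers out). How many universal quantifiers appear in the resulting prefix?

Eliminate → and ↔ using ¬ and ∨.
  \neg (\neg (\neg (\exists s\, \neg J(s)) \land (\forall s\, \neg J(s))) \lor \neg (\forall t\, \forall s\, (J(t) \lor H(s,s))))
Push ¬ through the quantifiers and connectives to reach negation normal form:
  (\forall s\, J(s)) \land (\forall s\, \neg J(s)) \land (\forall t\, \forall s\, (J(t) \lor H(s,s)))
Standardize variables apart so no two quantifiers bind the same name: s↦c, s↦u.
  (\forall s\, J(s)) \land (\forall c\, \neg J(c)) \land (\forall t\, \forall u\, (J(t) \lor H(u,u)))
Extract every quantifier outward, since the variables are now distinct and don't occur free across branches:
  \forall s\, \forall c\, \forall t\, \forall u\, (J(s) \land \neg J(c) \land (J(t) \lor H(u,u)))
The prefix is \forall s \forall c \forall t \forall u: 4 universal, 0 existential.

4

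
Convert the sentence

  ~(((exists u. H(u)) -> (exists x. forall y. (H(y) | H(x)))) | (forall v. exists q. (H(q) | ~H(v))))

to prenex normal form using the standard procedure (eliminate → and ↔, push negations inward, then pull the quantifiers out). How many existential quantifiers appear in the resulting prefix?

Rewrite implications/biconditionals: A → B as ¬A ∨ B.
  ~(~(exists u. H(u)) | (exists x. forall y. (H(y) | H(x))) | (forall v. exists q. (H(q) | ~H(v))))
Move each ¬ inward, flipping quantifiers it crosses:
  (exists u. H(u)) & (forall x. exists y. (~H(y) & ~H(x))) & (exists v. forall q. (~H(q) & H(v)))
Finally move all quantifiers to the prefix:
  exists u. forall x. exists y. exists v. forall q. (H(u) & ~H(y) & ~H(x) & ~H(q) & H(v))
The prefix is exists u forall x exists y exists v forall q: 2 universal, 3 existential.

3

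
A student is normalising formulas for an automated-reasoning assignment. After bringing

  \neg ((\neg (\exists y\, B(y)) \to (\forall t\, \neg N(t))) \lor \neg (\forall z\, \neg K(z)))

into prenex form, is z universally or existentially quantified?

First replace A → B with ¬A ∨ B.
  \neg (\neg \neg (\exists y\, B(y)) \lor (\forall t\, \neg N(t)) \lor \neg (\forall z\, \neg K(z)))
Drive negations inward (¬∀x A ≡ ∃x ¬A, ¬∃x A ≡ ∀x ¬A, De Morgan for ∧/∨):
  (\forall y\, \neg B(y)) \land (\exists t\, N(t)) \land (\forall z\, \neg K(z))
All bound variables are already distinct, so no renaming is needed.
Extract every quantifier outward, since the variables are now distinct and don't occur free across branches:
  \forall y\, \exists t\, \forall z\, (\neg B(y) \land N(t) \land \neg K(z))
The quantifier \forall z sits under an even number of negations (counting the antecedent side of each →), so it remains universal.

universal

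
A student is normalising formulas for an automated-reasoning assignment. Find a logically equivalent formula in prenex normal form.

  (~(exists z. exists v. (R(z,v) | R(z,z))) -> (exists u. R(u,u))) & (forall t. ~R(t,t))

exists z. exists v. exists u. forall t. ((R(z,v) | R(z,z) | R(u,u)) & ~R(t,t))

Rewrite implications/biconditionals: A → B as ¬A ∨ B.
  (~~(exists z. exists v. (R(z,v) | R(z,z))) | (exists u. R(u,u))) & (forall t. ~R(t,t))
Move each ¬ inward, flipping quantifiers it crosses:
  ((exists z. exists v. (R(z,v) | R(z,z))) | (exists u. R(u,u))) & (forall t. ~R(t,t))
All bound variables are already distinct, so no renaming is needed.
Extract every quantifier outward, since the variables are now distinct and don't occur free across branches:
  exists z. exists v. exists u. forall t. ((R(z,v) | R(z,z) | R(u,u)) & ~R(t,t))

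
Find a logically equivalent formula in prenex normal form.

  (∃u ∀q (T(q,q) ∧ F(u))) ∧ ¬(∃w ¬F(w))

Drive negations inward (¬∀x A ≡ ∃x ¬A, ¬∃x A ≡ ∀x ¬A, De Morgan for ∧/∨):
  (∃u ∀q (T(q,q) ∧ F(u))) ∧ (∀w F(w))
All bound variables are already distinct, so no renaming is needed.
Finally move all quantifiers to the prefix:
  ∃u ∀q ∀w (T(q,q) ∧ F(u) ∧ F(w))

∃u ∀q ∀w (T(q,q) ∧ F(u) ∧ F(w))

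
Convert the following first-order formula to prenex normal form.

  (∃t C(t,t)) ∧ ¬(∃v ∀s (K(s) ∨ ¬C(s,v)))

Move each ¬ inward, flipping quantifiers it crosses:
  (∃t C(t,t)) ∧ (∀v ∃s (¬K(s) ∧ C(s,v)))
All bound variables are already distinct, so no renaming is needed.
Pull the quantifiers to the front (each side's bound variable is not free in the other side):
  ∃t ∀v ∃s (C(t,t) ∧ ¬K(s) ∧ C(s,v))

∃t ∀v ∃s (C(t,t) ∧ ¬K(s) ∧ C(s,v))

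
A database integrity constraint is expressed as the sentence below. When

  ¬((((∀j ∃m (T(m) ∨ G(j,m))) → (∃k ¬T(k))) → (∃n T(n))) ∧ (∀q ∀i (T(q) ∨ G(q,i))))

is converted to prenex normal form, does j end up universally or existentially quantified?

existential

Eliminate → and ↔ using ¬ and ∨.
  ¬((¬(¬(∀j ∃m (T(m) ∨ G(j,m))) ∨ (∃k ¬T(k))) ∨ (∃n T(n))) ∧ (∀q ∀i (T(q) ∨ G(q,i))))
Push ¬ through the quantifiers and connectives to reach negation normal form:
  ((∃j ∀m (¬T(m) ∧ ¬G(j,m))) ∨ (∃k ¬T(k))) ∧ (∀n ¬T(n)) ∨ (∃q ∃i (¬T(q) ∧ ¬G(q,i)))
All bound variables are already distinct, so no renaming is needed.
Finally move all quantifiers to the prefix:
  ∃j ∀m ∃k ∀n ∃q ∃i ((¬T(m) ∧ ¬G(j,m) ∨ ¬T(k)) ∧ ¬T(n) ∨ ¬T(q) ∧ ¬G(q,i))
The quantifier ∀j sits under an odd number of negations (counting the antecedent side of each →), so it flips to ∃j.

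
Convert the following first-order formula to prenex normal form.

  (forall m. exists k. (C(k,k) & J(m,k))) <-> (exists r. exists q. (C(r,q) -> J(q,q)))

Eliminate → and ↔ using ¬ and ∨; A ↔ B as (¬A ∨ B) ∧ (¬B ∨ A).
  (~(forall m. exists k. (C(k,k) & J(m,k))) | (exists r. exists q. (~C(r,q) | J(q,q)))) & (~(exists r. exists q. (~C(r,q) | J(q,q))) | (forall m. exists k. (C(k,k) & J(m,k))))
Push ¬ through the quantifiers and connectives to reach negation normal form:
  ((exists m. forall k. (~C(k,k) | ~J(m,k))) | (exists r. exists q. (~C(r,q) | J(q,q)))) & ((forall r. forall q. (C(r,q) & ~J(q,q))) | (forall m. exists k. (C(k,k) & J(m,k))))
Give each quantifier a distinct variable: r↦x, q↦v1, m↦z, k↦s.
  ((exists m. forall k. (~C(k,k) | ~J(m,k))) | (exists r. exists q. (~C(r,q) | J(q,q)))) & ((forall x. forall v1. (C(x,v1) & ~J(v1,v1))) | (forall z. exists s. (C(s,s) & J(z,s))))
Finally move all quantifiers to the prefix:
  exists m. forall k. exists r. exists q. forall x. forall v1. forall z. exists s. ((~C(k,k) | ~J(m,k) | ~C(r,q) | J(q,q)) & (C(x,v1) & ~J(v1,v1) | C(s,s) & J(z,s)))

exists m. forall k. exists r. exists q. forall x. forall v1. forall z. exists s. ((~C(k,k) | ~J(m,k) | ~C(r,q) | J(q,q)) & (C(x,v1) & ~J(v1,v1) | C(s,s) & J(z,s)))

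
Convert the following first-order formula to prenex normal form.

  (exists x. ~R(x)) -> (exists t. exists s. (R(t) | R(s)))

First replace A → B with ¬A ∨ B.
  ~(exists x. ~R(x)) | (exists t. exists s. (R(t) | R(s)))
Drive negations inward (¬∀x A ≡ ∃x ¬A, ¬∃x A ≡ ∀x ¬A, De Morgan for ∧/∨):
  (forall x. R(x)) | (exists t. exists s. (R(t) | R(s)))
Finally move all quantifiers to the prefix:
  forall x. exists t. exists s. (R(x) | R(t) | R(s))

forall x. exists t. exists s. (R(x) | R(t) | R(s))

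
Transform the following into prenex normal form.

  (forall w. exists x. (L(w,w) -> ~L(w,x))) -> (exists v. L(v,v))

exists w. forall x. exists v. (L(w,w) & L(w,x) | L(v,v))

First replace A → B with ¬A ∨ B.
  ~(forall w. exists x. (~L(w,w) | ~L(w,x))) | (exists v. L(v,v))
Drive negations inward (¬∀x A ≡ ∃x ¬A, ¬∃x A ≡ ∀x ¬A, De Morgan for ∧/∨):
  (exists w. forall x. (L(w,w) & L(w,x))) | (exists v. L(v,v))
All bound variables are already distinct, so no renaming is needed.
Finally move all quantifiers to the prefix:
  exists w. forall x. exists v. (L(w,w) & L(w,x) | L(v,v))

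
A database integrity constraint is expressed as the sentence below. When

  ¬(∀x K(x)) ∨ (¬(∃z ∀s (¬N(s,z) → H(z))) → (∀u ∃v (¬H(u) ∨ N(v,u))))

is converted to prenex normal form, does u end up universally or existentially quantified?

universal

Rewrite implications/biconditionals: A → B as ¬A ∨ B.
  ¬(∀x K(x)) ∨ ¬¬(∃z ∀s (¬¬N(s,z) ∨ H(z))) ∨ (∀u ∃v (¬H(u) ∨ N(v,u)))
Drive negations inward (¬∀x A ≡ ∃x ¬A, ¬∃x A ≡ ∀x ¬A, De Morgan for ∧/∨):
  (∃x ¬K(x)) ∨ (∃z ∀s (N(s,z) ∨ H(z))) ∨ (∀u ∃v (¬H(u) ∨ N(v,u)))
Pull the quantifiers to the front (each side's bound variable is not free in the other side):
  ∃x ∃z ∀s ∀u ∃v (¬K(x) ∨ N(s,z) ∨ H(z) ∨ ¬H(u) ∨ N(v,u))
The quantifier ∀u sits under an even number of negations (counting the antecedent side of each →), so it remains universal.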